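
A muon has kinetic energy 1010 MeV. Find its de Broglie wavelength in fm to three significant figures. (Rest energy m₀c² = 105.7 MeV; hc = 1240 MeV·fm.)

λ = 1.12 fm

Total energy E = KE + m₀c² = 1010 + 105.7 = 1115.7 MeV.
(pc)² = E² − (m₀c²)² = (1115.7)² − (105.7)² = 1.234 × 10⁶ MeV², so pc = 1111 MeV.
λ = hc/(pc) = 1240 MeV·fm / 1111 MeV = 1.12 fm.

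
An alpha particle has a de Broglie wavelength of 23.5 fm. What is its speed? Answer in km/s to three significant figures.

p = h/λ = 6.626 × 10⁻³⁴ / 2.350 × 10⁻¹⁴ = 2.820 × 10⁻²⁰ kg·m/s.
v = p/m = 2.820 × 10⁻²⁰ / 6.645 × 10⁻²⁷ = 4.24 × 10⁶ m/s = 4240 km/s.

v = 4240 km/s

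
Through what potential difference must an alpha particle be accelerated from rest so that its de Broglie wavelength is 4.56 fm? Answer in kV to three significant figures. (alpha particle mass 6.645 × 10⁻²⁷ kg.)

V = 4960 kV

p = h/λ = 6.626 × 10⁻³⁴ / 4.560 × 10⁻¹⁵ = 1.453 × 10⁻¹⁹ kg·m/s.
KE = p²/(2m) = 1.589 × 10⁻¹² J.
V = KE/2e = 1.589 × 10⁻¹² / (2 × 1.602 × 10⁻¹⁹) = 4960 kV.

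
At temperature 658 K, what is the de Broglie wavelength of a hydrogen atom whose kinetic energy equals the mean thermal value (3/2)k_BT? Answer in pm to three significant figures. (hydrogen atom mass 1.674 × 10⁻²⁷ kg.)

λ = 98.1 pm

KE = (3/2)k_BT = 1.5 × 1.381 × 10⁻²³ × 658 = 1.363 × 10⁻²⁰ J.
p = √(2mKE) = √(2 × 1.674 × 10⁻²⁷ × 1.363 × 10⁻²⁰) = 6.755 × 10⁻²⁴ kg·m/s.
λ = h/p = 9.81 × 10⁻¹¹ m = 98.1 pm.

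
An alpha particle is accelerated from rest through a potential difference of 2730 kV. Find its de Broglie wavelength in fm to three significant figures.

λ = 6.15 fm

KE = 2eV = 2 × 1.602 × 10⁻¹⁹ × 2.730 × 10⁶ = 8.747 × 10⁻¹³ J.
p = √(2mKE) = √(2 × 6.645 × 10⁻²⁷ × 8.747 × 10⁻¹³) = 1.078 × 10⁻¹⁹ kg·m/s.
λ = h/p = 6.626 × 10⁻³⁴ / 1.078 × 10⁻¹⁹ = 6.15 × 10⁻¹⁵ m = 6.15 fm.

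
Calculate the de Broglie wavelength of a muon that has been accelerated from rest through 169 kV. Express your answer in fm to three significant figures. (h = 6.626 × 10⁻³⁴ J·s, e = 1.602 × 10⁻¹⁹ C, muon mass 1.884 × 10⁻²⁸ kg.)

KE = eV = 1.602 × 10⁻¹⁹ × 1.690 × 10⁵ = 2.707 × 10⁻¹⁴ J.
p = √(2mKE) = √(2 × 1.884 × 10⁻²⁸ × 2.707 × 10⁻¹⁴) = 3.194 × 10⁻²¹ kg·m/s.
λ = h/p = 6.626 × 10⁻³⁴ / 3.194 × 10⁻²¹ = 2.07 × 10⁻¹³ m = 207 fm.

λ = 207 fm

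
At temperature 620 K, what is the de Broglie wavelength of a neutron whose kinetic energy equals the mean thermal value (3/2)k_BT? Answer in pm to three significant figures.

KE = (3/2)k_BT = 1.5 × 1.381 × 10⁻²³ × 620 = 1.284 × 10⁻²⁰ J.
p = √(2mKE) = √(2 × 1.675 × 10⁻²⁷ × 1.284 × 10⁻²⁰) = 6.559 × 10⁻²⁴ kg·m/s.
λ = h/p = 1.01 × 10⁻¹⁰ m = 101 pm.

λ = 101 pm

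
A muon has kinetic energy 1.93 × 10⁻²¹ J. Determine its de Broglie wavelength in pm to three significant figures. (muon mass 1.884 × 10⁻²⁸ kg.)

λ = 777 pm

p = √(2mKE) = √(2 × 1.884 × 10⁻²⁸ × 1.930 × 10⁻²¹) = 8.528 × 10⁻²⁵ kg·m/s.
λ = h/p = 6.626 × 10⁻³⁴ / 8.528 × 10⁻²⁵ = 7.77 × 10⁻¹⁰ m = 777 pm.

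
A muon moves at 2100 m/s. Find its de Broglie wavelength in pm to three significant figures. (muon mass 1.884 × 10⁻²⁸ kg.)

λ = 1670 pm

p = mv = 1.884 × 10⁻²⁸ × 2100 = 3.956 × 10⁻²⁵ kg·m/s.
λ = h/p = 6.626 × 10⁻³⁴ / 3.956 × 10⁻²⁵ = 1.67 × 10⁻⁹ m = 1670 pm.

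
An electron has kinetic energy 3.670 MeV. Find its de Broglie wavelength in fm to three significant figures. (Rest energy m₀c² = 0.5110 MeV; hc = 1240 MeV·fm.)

Total energy E = KE + m₀c² = 3.670 + 0.5110 = 4.1810 MeV.
(pc)² = E² − (m₀c²)² = (4.1810)² − (0.5110)² = 17.22 MeV², so pc = 4.150 MeV.
λ = hc/(pc) = 1240 MeV·fm / 4.150 MeV = 299 fm.

λ = 299 fm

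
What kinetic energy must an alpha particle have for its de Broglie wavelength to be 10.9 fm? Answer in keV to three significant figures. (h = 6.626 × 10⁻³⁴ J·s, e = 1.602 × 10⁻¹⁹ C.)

KE = 1740 keV

p = h/λ = 6.626 × 10⁻³⁴ / 1.090 × 10⁻¹⁴ = 6.079 × 10⁻²⁰ kg·m/s.
KE = p²/(2m) = (6.079 × 10⁻²⁰)² / (2 × 6.645 × 10⁻²⁷) = 2.781 × 10⁻¹³ J = 1740 keV.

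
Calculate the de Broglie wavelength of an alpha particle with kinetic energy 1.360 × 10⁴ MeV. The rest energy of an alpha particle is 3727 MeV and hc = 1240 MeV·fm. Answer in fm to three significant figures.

Total energy E = KE + m₀c² = 1.360 × 10⁴ + 3727 = 17327 MeV.
(pc)² = E² − (m₀c²)² = (17327)² − (3727)² = 2.863 × 10⁸ MeV², so pc = 1.692 × 10⁴ MeV.
λ = hc/(pc) = 1240 MeV·fm / 1.692 × 10⁴ MeV = 0.0733 fm.

λ = 0.0733 fm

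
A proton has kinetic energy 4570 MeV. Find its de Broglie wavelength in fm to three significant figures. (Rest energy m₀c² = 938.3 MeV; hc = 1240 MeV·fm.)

Total energy E = KE + m₀c² = 4570 + 938.3 = 5508.3 MeV.
(pc)² = E² − (m₀c²)² = (5508.3)² − (938.3)² = 2.946 × 10⁷ MeV², so pc = 5428 MeV.
λ = hc/(pc) = 1240 MeV·fm / 5428 MeV = 0.228 fm.

λ = 0.228 fm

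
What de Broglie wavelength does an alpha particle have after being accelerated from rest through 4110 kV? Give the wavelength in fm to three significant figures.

KE = 2eV = 2 × 1.602 × 10⁻¹⁹ × 4.110 × 10⁶ = 1.317 × 10⁻¹² J.
p = √(2mKE) = √(2 × 6.645 × 10⁻²⁷ × 1.317 × 10⁻¹²) = 1.323 × 10⁻¹⁹ kg·m/s.
λ = h/p = 6.626 × 10⁻³⁴ / 1.323 × 10⁻¹⁹ = 5.01 × 10⁻¹⁵ m = 5.01 fm.

λ = 5.01 fm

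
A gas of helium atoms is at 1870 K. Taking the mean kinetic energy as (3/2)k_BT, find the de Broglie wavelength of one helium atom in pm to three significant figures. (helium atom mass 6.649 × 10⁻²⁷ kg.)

KE = (3/2)k_BT = 1.5 × 1.381 × 10⁻²³ × 1870 = 3.874 × 10⁻²⁰ J.
p = √(2mKE) = √(2 × 6.649 × 10⁻²⁷ × 3.874 × 10⁻²⁰) = 2.270 × 10⁻²³ kg·m/s.
λ = h/p = 2.92 × 10⁻¹¹ m = 29.2 pm.

λ = 29.2 pm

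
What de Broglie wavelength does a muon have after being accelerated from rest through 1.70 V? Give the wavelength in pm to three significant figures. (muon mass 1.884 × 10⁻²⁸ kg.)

KE = eV = 1.602 × 10⁻¹⁹ × 1.700 = 2.723 × 10⁻¹⁹ J.
p = √(2mKE) = √(2 × 1.884 × 10⁻²⁸ × 2.723 × 10⁻¹⁹) = 1.013 × 10⁻²³ kg·m/s.
λ = h/p = 6.626 × 10⁻³⁴ / 1.013 × 10⁻²³ = 6.54 × 10⁻¹¹ m = 65.4 pm.

λ = 65.4 pm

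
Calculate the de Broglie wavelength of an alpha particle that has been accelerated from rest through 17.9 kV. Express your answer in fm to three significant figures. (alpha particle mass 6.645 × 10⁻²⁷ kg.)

KE = 2eV = 2 × 1.602 × 10⁻¹⁹ × 1.790 × 10⁴ = 5.735 × 10⁻¹⁵ J.
p = √(2mKE) = √(2 × 6.645 × 10⁻²⁷ × 5.735 × 10⁻¹⁵) = 8.730 × 10⁻²¹ kg·m/s.
λ = h/p = 6.626 × 10⁻³⁴ / 8.730 × 10⁻²¹ = 7.59 × 10⁻¹⁴ m = 75.9 fm.

λ = 75.9 fm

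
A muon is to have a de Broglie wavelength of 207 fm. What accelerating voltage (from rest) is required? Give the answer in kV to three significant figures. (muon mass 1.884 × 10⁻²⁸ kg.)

p = h/λ = 6.626 × 10⁻³⁴ / 2.070 × 10⁻¹³ = 3.201 × 10⁻²¹ kg·m/s.
KE = p²/(2m) = 2.719 × 10⁻¹⁴ J.
V = KE/e = 2.719 × 10⁻¹⁴ / (1.602 × 10⁻¹⁹) = 170 kV.

V = 170 kV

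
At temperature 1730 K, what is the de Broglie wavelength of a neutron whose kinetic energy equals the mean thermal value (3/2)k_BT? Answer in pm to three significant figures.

λ = 60.5 pm

KE = (3/2)k_BT = 1.5 × 1.381 × 10⁻²³ × 1730 = 3.584 × 10⁻²⁰ J.
p = √(2mKE) = √(2 × 1.675 × 10⁻²⁷ × 3.584 × 10⁻²⁰) = 1.096 × 10⁻²³ kg·m/s.
λ = h/p = 6.05 × 10⁻¹¹ m = 60.5 pm.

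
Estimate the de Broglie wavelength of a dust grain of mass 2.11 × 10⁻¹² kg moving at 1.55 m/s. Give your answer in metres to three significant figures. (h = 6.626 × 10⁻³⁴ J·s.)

λ = 2.03 × 10⁻²² m

p = mv = 2.11 × 10⁻¹² × 1.55 = 3.271 × 10⁻¹² kg·m/s.
λ = h/p = 6.626 × 10⁻³⁴ / 3.271 × 10⁻¹² = 2.03 × 10⁻²² m.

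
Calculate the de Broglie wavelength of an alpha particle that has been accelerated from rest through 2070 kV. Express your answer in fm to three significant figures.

λ = 7.06 fm

KE = 2eV = 2 × 1.602 × 10⁻¹⁹ × 2.070 × 10⁶ = 6.632 × 10⁻¹³ J.
p = √(2mKE) = √(2 × 6.645 × 10⁻²⁷ × 6.632 × 10⁻¹³) = 9.388 × 10⁻²⁰ kg·m/s.
λ = h/p = 6.626 × 10⁻³⁴ / 9.388 × 10⁻²⁰ = 7.06 × 10⁻¹⁵ m = 7.06 fm.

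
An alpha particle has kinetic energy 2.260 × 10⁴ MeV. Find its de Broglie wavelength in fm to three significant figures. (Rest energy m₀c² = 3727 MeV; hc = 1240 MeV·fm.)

λ = 0.0476 fm

Total energy E = KE + m₀c² = 2.260 × 10⁴ + 3727 = 26327 MeV.
(pc)² = E² − (m₀c²)² = (26327)² − (3727)² = 6.792 × 10⁸ MeV², so pc = 2.606 × 10⁴ MeV.
λ = hc/(pc) = 1240 MeV·fm / 2.606 × 10⁴ MeV = 0.0476 fm.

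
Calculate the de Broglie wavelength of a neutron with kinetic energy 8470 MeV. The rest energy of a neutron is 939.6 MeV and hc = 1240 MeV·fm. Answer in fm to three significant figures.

λ = 0.132 fm

Total energy E = KE + m₀c² = 8470 + 939.6 = 9409.6 MeV.
(pc)² = E² − (m₀c²)² = (9409.6)² − (939.6)² = 8.766 × 10⁷ MeV², so pc = 9363 MeV.
λ = hc/(pc) = 1240 MeV·fm / 9363 MeV = 0.132 fm.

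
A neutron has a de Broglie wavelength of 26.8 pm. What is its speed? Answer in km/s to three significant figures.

p = h/λ = 6.626 × 10⁻³⁴ / 2.680 × 10⁻¹¹ = 2.472 × 10⁻²³ kg·m/s.
v = p/m = 2.472 × 10⁻²³ / 1.675 × 10⁻²⁷ = 1.48 × 10⁴ m/s = 14.8 km/s.

v = 14.8 km/s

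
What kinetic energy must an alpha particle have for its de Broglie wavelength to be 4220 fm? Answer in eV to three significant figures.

p = h/λ = 6.626 × 10⁻³⁴ / 4.220 × 10⁻¹² = 1.570 × 10⁻²² kg·m/s.
KE = p²/(2m) = (1.570 × 10⁻²²)² / (2 × 6.645 × 10⁻²⁷) = 1.855 × 10⁻¹⁸ J = 11.6 eV.

KE = 11.6 eV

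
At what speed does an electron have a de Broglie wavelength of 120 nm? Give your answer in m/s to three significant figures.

p = h/λ = 6.626 × 10⁻³⁴ / 1.200 × 10⁻⁷ = 5.522 × 10⁻²⁷ kg·m/s.
v = p/m = 5.522 × 10⁻²⁷ / 9.109 × 10⁻³¹ = 6.06 × 10³ m/s = 6060 m/s.

v = 6060 m/s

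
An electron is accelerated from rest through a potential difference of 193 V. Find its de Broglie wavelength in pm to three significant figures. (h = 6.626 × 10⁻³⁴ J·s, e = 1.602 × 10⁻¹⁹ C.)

λ = 88.3 pm

KE = eV = 1.602 × 10⁻¹⁹ × 193.0 = 3.092 × 10⁻¹⁷ J.
p = √(2mKE) = √(2 × 9.109 × 10⁻³¹ × 3.092 × 10⁻¹⁷) = 7.505 × 10⁻²⁴ kg·m/s.
λ = h/p = 6.626 × 10⁻³⁴ / 7.505 × 10⁻²⁴ = 8.83 × 10⁻¹¹ m = 88.3 pm.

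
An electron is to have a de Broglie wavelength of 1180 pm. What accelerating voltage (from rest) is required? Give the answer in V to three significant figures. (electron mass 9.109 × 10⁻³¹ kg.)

p = h/λ = 6.626 × 10⁻³⁴ / 1.180 × 10⁻⁹ = 5.615 × 10⁻²⁵ kg·m/s.
KE = p²/(2m) = 1.731 × 10⁻¹⁹ J.
V = KE/e = 1.731 × 10⁻¹⁹ / (1.602 × 10⁻¹⁹) = 1.08 V.

V = 1.08 V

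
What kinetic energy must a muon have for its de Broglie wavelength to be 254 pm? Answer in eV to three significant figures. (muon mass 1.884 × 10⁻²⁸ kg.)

p = h/λ = 6.626 × 10⁻³⁴ / 2.540 × 10⁻¹⁰ = 2.609 × 10⁻²⁴ kg·m/s.
KE = p²/(2m) = (2.609 × 10⁻²⁴)² / (2 × 1.884 × 10⁻²⁸) = 1.806 × 10⁻²⁰ J = 0.113 eV.

KE = 0.113 eV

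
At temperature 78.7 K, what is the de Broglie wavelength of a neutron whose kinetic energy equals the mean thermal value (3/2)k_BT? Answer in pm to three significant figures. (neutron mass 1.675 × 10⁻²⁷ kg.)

λ = 284 pm

KE = (3/2)k_BT = 1.5 × 1.381 × 10⁻²³ × 78.7 = 1.630 × 10⁻²¹ J.
p = √(2mKE) = √(2 × 1.675 × 10⁻²⁷ × 1.630 × 10⁻²¹) = 2.337 × 10⁻²⁴ kg·m/s.
λ = h/p = 2.84 × 10⁻¹⁰ m = 284 pm.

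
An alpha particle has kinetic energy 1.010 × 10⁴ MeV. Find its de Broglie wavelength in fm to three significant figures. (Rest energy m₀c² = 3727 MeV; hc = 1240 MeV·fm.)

λ = 0.0931 fm

Total energy E = KE + m₀c² = 1.010 × 10⁴ + 3727 = 13827 MeV.
(pc)² = E² − (m₀c²)² = (13827)² − (3727)² = 1.773 × 10⁸ MeV², so pc = 1.332 × 10⁴ MeV.
λ = hc/(pc) = 1240 MeV·fm / 1.332 × 10⁴ MeV = 0.0931 fm.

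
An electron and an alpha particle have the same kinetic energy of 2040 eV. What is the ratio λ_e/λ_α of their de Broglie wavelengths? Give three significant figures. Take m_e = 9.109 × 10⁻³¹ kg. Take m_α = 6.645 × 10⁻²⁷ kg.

λ_e/λ_α = 85.4

At fixed KE, p = √(2mKE) so λ = h/p ∝ 1/√m.
λ_e/λ_α = √(m_α/m_e) = √(6.645 × 10⁻²⁷/9.109 × 10⁻³¹) = √(7295) = 85.4.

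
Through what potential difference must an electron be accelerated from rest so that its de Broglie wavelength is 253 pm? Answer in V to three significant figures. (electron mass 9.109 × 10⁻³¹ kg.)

V = 23.5 V

p = h/λ = 6.626 × 10⁻³⁴ / 2.530 × 10⁻¹⁰ = 2.619 × 10⁻²⁴ kg·m/s.
KE = p²/(2m) = 3.765 × 10⁻¹⁸ J.
V = KE/e = 3.765 × 10⁻¹⁸ / (1.602 × 10⁻¹⁹) = 23.5 V.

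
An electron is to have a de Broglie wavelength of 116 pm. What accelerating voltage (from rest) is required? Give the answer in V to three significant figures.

V = 112 V

p = h/λ = 6.626 × 10⁻³⁴ / 1.160 × 10⁻¹⁰ = 5.712 × 10⁻²⁴ kg·m/s.
KE = p²/(2m) = 1.791 × 10⁻¹⁷ J.
V = KE/e = 1.791 × 10⁻¹⁷ / (1.602 × 10⁻¹⁹) = 112 V.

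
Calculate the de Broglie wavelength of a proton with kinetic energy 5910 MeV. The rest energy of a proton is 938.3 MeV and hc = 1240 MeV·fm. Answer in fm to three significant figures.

Total energy E = KE + m₀c² = 5910 + 938.3 = 6848.3 MeV.
(pc)² = E² − (m₀c²)² = (6848.3)² − (938.3)² = 4.602 × 10⁷ MeV², so pc = 6784 MeV.
λ = hc/(pc) = 1240 MeV·fm / 6784 MeV = 0.183 fm.

λ = 0.183 fm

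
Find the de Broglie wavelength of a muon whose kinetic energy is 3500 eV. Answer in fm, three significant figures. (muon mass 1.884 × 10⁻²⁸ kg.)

λ = 1440 fm

KE = 3500 eV = 5.607 × 10⁻¹⁶ J.
p = √(2mKE) = √(2 × 1.884 × 10⁻²⁸ × 5.607 × 10⁻¹⁶) = 4.596 × 10⁻²² kg·m/s.
λ = h/p = 6.626 × 10⁻³⁴ / 4.596 × 10⁻²² = 1.44 × 10⁻¹² m = 1440 fm.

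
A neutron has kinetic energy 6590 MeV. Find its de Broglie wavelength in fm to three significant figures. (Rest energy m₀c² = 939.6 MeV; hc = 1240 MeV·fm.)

λ = 0.166 fm

Total energy E = KE + m₀c² = 6590 + 939.6 = 7529.6 MeV.
(pc)² = E² − (m₀c²)² = (7529.6)² − (939.6)² = 5.581 × 10⁷ MeV², so pc = 7471 MeV.
λ = hc/(pc) = 1240 MeV·fm / 7471 MeV = 0.166 fm.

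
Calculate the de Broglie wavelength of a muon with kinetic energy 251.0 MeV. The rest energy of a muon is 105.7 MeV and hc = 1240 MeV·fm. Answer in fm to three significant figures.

Total energy E = KE + m₀c² = 251.0 + 105.7 = 356.7 MeV.
(pc)² = E² − (m₀c²)² = (356.7)² − (105.7)² = 1.161 × 10⁵ MeV², so pc = 340.7 MeV.
λ = hc/(pc) = 1240 MeV·fm / 340.7 MeV = 3.64 fm.

λ = 3.64 fm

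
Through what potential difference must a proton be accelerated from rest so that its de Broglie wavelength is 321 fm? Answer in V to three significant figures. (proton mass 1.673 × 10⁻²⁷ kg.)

p = h/λ = 6.626 × 10⁻³⁴ / 3.210 × 10⁻¹³ = 2.064 × 10⁻²¹ kg·m/s.
KE = p²/(2m) = 1.273 × 10⁻¹⁵ J.
V = KE/e = 1.273 × 10⁻¹⁵ / (1.602 × 10⁻¹⁹) = 7950 V.

V = 7950 V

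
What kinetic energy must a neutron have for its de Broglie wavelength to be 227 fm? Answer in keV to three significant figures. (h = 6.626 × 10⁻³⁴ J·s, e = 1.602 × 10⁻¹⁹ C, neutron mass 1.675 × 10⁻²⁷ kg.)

KE = 15.9 keV

p = h/λ = 6.626 × 10⁻³⁴ / 2.270 × 10⁻¹³ = 2.919 × 10⁻²¹ kg·m/s.
KE = p²/(2m) = (2.919 × 10⁻²¹)² / (2 × 1.675 × 10⁻²⁷) = 2.543 × 10⁻¹⁵ J = 15.9 keV.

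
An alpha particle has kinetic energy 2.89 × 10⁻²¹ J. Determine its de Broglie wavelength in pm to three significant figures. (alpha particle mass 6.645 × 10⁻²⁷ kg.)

λ = 107 pm

p = √(2mKE) = √(2 × 6.645 × 10⁻²⁷ × 2.890 × 10⁻²¹) = 6.197 × 10⁻²⁴ kg·m/s.
λ = h/p = 6.626 × 10⁻³⁴ / 6.197 × 10⁻²⁴ = 1.07 × 10⁻¹⁰ m = 107 pm.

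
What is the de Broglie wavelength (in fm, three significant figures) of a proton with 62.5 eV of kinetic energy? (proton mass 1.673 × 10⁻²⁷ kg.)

KE = 62.5 eV = 1.001 × 10⁻¹⁷ J.
p = √(2mKE) = √(2 × 1.673 × 10⁻²⁷ × 1.001 × 10⁻¹⁷) = 1.830 × 10⁻²² kg·m/s.
λ = h/p = 6.626 × 10⁻³⁴ / 1.830 × 10⁻²² = 3.62 × 10⁻¹² m = 3620 fm.

λ = 3620 fm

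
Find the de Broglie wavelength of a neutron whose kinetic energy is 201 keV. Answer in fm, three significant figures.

λ = 63.8 fm

KE = 201 keV = 3.220 × 10⁻¹⁴ J.
p = √(2mKE) = √(2 × 1.675 × 10⁻²⁷ × 3.220 × 10⁻¹⁴) = 1.039 × 10⁻²⁰ kg·m/s.
λ = h/p = 6.626 × 10⁻³⁴ / 1.039 × 10⁻²⁰ = 6.38 × 10⁻¹⁴ m = 63.8 fm.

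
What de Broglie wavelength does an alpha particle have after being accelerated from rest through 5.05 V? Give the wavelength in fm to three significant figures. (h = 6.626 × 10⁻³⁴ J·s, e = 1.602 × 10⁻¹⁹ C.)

KE = 2eV = 2 × 1.602 × 10⁻¹⁹ × 5.050 = 1.618 × 10⁻¹⁸ J.
p = √(2mKE) = √(2 × 6.645 × 10⁻²⁷ × 1.618 × 10⁻¹⁸) = 1.466 × 10⁻²² kg·m/s.
λ = h/p = 6.626 × 10⁻³⁴ / 1.466 × 10⁻²² = 4.52 × 10⁻¹² m = 4520 fm.

λ = 4520 fm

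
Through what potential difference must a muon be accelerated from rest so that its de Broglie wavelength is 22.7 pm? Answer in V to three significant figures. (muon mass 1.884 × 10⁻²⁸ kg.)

p = h/λ = 6.626 × 10⁻³⁴ / 2.270 × 10⁻¹¹ = 2.919 × 10⁻²³ kg·m/s.
KE = p²/(2m) = 2.261 × 10⁻¹⁸ J.
V = KE/e = 2.261 × 10⁻¹⁸ / (1.602 × 10⁻¹⁹) = 14.1 V.

V = 14.1 V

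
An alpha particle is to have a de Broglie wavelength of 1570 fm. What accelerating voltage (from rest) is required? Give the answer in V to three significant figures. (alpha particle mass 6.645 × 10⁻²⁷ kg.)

V = 41.8 V

p = h/λ = 6.626 × 10⁻³⁴ / 1.570 × 10⁻¹² = 4.220 × 10⁻²² kg·m/s.
KE = p²/(2m) = 1.340 × 10⁻¹⁷ J.
V = KE/2e = 1.340 × 10⁻¹⁷ / (2 × 1.602 × 10⁻¹⁹) = 41.8 V.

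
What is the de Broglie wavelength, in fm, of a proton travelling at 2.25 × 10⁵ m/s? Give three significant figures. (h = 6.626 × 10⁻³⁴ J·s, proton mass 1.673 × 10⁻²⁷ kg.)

λ = 1760 fm

p = mv = 1.673 × 10⁻²⁷ × 2.25 × 10⁵ = 3.764 × 10⁻²² kg·m/s.
λ = h/p = 6.626 × 10⁻³⁴ / 3.764 × 10⁻²² = 1.76 × 10⁻¹² m = 1760 fm.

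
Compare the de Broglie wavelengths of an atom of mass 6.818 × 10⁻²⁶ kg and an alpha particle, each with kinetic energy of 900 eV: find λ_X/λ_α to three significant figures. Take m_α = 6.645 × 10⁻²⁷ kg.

λ_X/λ_α = 0.312

At fixed KE, p = √(2mKE) so λ = h/p ∝ 1/√m.
λ_X/λ_α = √(m_α/m_X) = √(6.645 × 10⁻²⁷/6.818 × 10⁻²⁶) = √(0.09746) = 0.312.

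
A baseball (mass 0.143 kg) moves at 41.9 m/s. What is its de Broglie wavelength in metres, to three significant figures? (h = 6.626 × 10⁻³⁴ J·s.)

λ = 1.11 × 10⁻³⁴ m

p = mv = 0.143 × 41.9 = 5.992 kg·m/s.
λ = h/p = 6.626 × 10⁻³⁴ / 5.992 = 1.11 × 10⁻³⁴ m.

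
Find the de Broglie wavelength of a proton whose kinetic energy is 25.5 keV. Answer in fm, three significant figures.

KE = 25.5 keV = 4.085 × 10⁻¹⁵ J.
p = √(2mKE) = √(2 × 1.673 × 10⁻²⁷ × 4.085 × 10⁻¹⁵) = 3.697 × 10⁻²¹ kg·m/s.
λ = h/p = 6.626 × 10⁻³⁴ / 3.697 × 10⁻²¹ = 1.79 × 10⁻¹³ m = 179 fm.

λ = 179 fm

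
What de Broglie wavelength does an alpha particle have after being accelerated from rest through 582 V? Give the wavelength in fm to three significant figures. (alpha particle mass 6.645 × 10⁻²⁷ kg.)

KE = 2eV = 2 × 1.602 × 10⁻¹⁹ × 582.0 = 1.865 × 10⁻¹⁶ J.
p = √(2mKE) = √(2 × 6.645 × 10⁻²⁷ × 1.865 × 10⁻¹⁶) = 1.574 × 10⁻²¹ kg·m/s.
λ = h/p = 6.626 × 10⁻³⁴ / 1.574 × 10⁻²¹ = 4.21 × 10⁻¹³ m = 421 fm.

λ = 421 fm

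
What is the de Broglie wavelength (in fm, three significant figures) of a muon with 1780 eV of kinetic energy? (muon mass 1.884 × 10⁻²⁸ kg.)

λ = 2020 fm

KE = 1780 eV = 2.852 × 10⁻¹⁶ J.
p = √(2mKE) = √(2 × 1.884 × 10⁻²⁸ × 2.852 × 10⁻¹⁶) = 3.278 × 10⁻²² kg·m/s.
λ = h/p = 6.626 × 10⁻³⁴ / 3.278 × 10⁻²² = 2.02 × 10⁻¹² m = 2020 fm.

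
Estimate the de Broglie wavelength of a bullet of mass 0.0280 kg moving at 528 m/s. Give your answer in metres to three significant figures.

p = mv = 0.0280 × 528 = 1.478 × 10¹ kg·m/s.
λ = h/p = 6.626 × 10⁻³⁴ / 1.478 × 10¹ = 4.48 × 10⁻³⁵ m.

λ = 4.48 × 10⁻³⁵ m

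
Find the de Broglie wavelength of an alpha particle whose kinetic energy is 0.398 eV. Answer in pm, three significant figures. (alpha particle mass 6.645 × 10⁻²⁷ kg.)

λ = 22.8 pm

KE = 0.398 eV = 6.376 × 10⁻²⁰ J.
p = √(2mKE) = √(2 × 6.645 × 10⁻²⁷ × 6.376 × 10⁻²⁰) = 2.911 × 10⁻²³ kg·m/s.
λ = h/p = 6.626 × 10⁻³⁴ / 2.911 × 10⁻²³ = 2.28 × 10⁻¹¹ m = 22.8 pm.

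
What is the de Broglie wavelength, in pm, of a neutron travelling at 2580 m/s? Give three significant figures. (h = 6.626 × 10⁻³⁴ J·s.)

p = mv = 1.675 × 10⁻²⁷ × 2580 = 4.322 × 10⁻²⁴ kg·m/s.
λ = h/p = 6.626 × 10⁻³⁴ / 4.322 × 10⁻²⁴ = 1.53 × 10⁻¹⁰ m = 153 pm.

λ = 153 pm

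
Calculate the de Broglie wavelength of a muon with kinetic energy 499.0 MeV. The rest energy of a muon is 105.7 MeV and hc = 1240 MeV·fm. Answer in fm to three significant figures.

Total energy E = KE + m₀c² = 499.0 + 105.7 = 604.7 MeV.
(pc)² = E² − (m₀c²)² = (604.7)² − (105.7)² = 3.545 × 10⁵ MeV², so pc = 595.4 MeV.
λ = hc/(pc) = 1240 MeV·fm / 595.4 MeV = 2.08 fm.

λ = 2.08 fm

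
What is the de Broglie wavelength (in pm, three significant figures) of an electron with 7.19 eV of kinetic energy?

KE = 7.19 eV = 1.152 × 10⁻¹⁸ J.
p = √(2mKE) = √(2 × 9.109 × 10⁻³¹ × 1.152 × 10⁻¹⁸) = 1.449 × 10⁻²⁴ kg·m/s.
λ = h/p = 6.626 × 10⁻³⁴ / 1.449 × 10⁻²⁴ = 4.57 × 10⁻¹⁰ m = 457 pm.

λ = 457 pm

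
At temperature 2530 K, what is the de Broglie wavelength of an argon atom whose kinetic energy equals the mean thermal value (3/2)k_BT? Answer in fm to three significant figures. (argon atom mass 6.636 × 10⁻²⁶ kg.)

KE = (3/2)k_BT = 1.5 × 1.381 × 10⁻²³ × 2530 = 5.241 × 10⁻²⁰ J.
p = √(2mKE) = √(2 × 6.636 × 10⁻²⁶ × 5.241 × 10⁻²⁰) = 8.340 × 10⁻²³ kg·m/s.
λ = h/p = 7.94 × 10⁻¹² m = 7940 fm.

λ = 7940 fm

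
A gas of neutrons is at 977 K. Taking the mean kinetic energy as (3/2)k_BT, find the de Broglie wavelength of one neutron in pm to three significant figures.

λ = 80.5 pm

KE = (3/2)k_BT = 1.5 × 1.381 × 10⁻²³ × 977 = 2.024 × 10⁻²⁰ J.
p = √(2mKE) = √(2 × 1.675 × 10⁻²⁷ × 2.024 × 10⁻²⁰) = 8.234 × 10⁻²⁴ kg·m/s.
λ = h/p = 8.05 × 10⁻¹¹ m = 80.5 pm.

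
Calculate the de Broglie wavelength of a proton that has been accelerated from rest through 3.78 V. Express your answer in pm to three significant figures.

KE = eV = 1.602 × 10⁻¹⁹ × 3.780 = 6.056 × 10⁻¹⁹ J.
p = √(2mKE) = √(2 × 1.673 × 10⁻²⁷ × 6.056 × 10⁻¹⁹) = 4.501 × 10⁻²³ kg·m/s.
λ = h/p = 6.626 × 10⁻³⁴ / 4.501 × 10⁻²³ = 1.47 × 10⁻¹¹ m = 14.7 pm.

λ = 14.7 pm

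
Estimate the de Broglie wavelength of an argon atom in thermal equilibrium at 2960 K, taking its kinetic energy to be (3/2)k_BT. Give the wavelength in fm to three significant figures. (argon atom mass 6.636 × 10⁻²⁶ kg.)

λ = 7350 fm

KE = (3/2)k_BT = 1.5 × 1.381 × 10⁻²³ × 2960 = 6.132 × 10⁻²⁰ J.
p = √(2mKE) = √(2 × 6.636 × 10⁻²⁶ × 6.132 × 10⁻²⁰) = 9.021 × 10⁻²³ kg·m/s.
λ = h/p = 7.35 × 10⁻¹² m = 7350 fm.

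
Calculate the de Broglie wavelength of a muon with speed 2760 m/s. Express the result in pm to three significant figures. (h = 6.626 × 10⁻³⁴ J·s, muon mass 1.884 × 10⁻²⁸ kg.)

p = mv = 1.884 × 10⁻²⁸ × 2760 = 5.200 × 10⁻²⁵ kg·m/s.
λ = h/p = 6.626 × 10⁻³⁴ / 5.200 × 10⁻²⁵ = 1.27 × 10⁻⁹ m = 1270 pm.

λ = 1270 pm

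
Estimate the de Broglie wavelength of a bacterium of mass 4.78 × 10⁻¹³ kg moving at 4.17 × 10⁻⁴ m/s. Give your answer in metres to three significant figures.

p = mv = 4.78 × 10⁻¹³ × 4.17 × 10⁻⁴ = 1.993 × 10⁻¹⁶ kg·m/s.
λ = h/p = 6.626 × 10⁻³⁴ / 1.993 × 10⁻¹⁶ = 3.32 × 10⁻¹⁸ m.

λ = 3.32 × 10⁻¹⁸ m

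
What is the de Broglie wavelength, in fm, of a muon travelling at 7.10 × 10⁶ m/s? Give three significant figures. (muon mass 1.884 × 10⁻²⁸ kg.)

p = mv = 1.884 × 10⁻²⁸ × 7.10 × 10⁶ = 1.338 × 10⁻²¹ kg·m/s.
λ = h/p = 6.626 × 10⁻³⁴ / 1.338 × 10⁻²¹ = 4.95 × 10⁻¹³ m = 495 fm.

λ = 495 fm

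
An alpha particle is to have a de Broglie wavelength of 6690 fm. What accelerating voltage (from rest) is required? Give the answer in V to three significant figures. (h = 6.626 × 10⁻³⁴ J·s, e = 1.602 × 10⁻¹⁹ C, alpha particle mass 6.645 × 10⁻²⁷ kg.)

V = 2.30 V

p = h/λ = 6.626 × 10⁻³⁴ / 6.690 × 10⁻¹² = 9.904 × 10⁻²³ kg·m/s.
KE = p²/(2m) = 7.381 × 10⁻¹⁹ J.
V = KE/2e = 7.381 × 10⁻¹⁹ / (2 × 1.602 × 10⁻¹⁹) = 2.30 V.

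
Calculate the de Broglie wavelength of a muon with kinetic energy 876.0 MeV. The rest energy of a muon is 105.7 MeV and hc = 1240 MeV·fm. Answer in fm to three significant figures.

Total energy E = KE + m₀c² = 876.0 + 105.7 = 981.7 MeV.
(pc)² = E² − (m₀c²)² = (981.7)² − (105.7)² = 9.526 × 10⁵ MeV², so pc = 976.0 MeV.
λ = hc/(pc) = 1240 MeV·fm / 976.0 MeV = 1.27 fm.

λ = 1.27 fm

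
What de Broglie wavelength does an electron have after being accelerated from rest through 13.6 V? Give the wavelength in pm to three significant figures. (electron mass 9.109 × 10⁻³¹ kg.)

KE = eV = 1.602 × 10⁻¹⁹ × 13.60 = 2.179 × 10⁻¹⁸ J.
p = √(2mKE) = √(2 × 9.109 × 10⁻³¹ × 2.179 × 10⁻¹⁸) = 1.992 × 10⁻²⁴ kg·m/s.
λ = h/p = 6.626 × 10⁻³⁴ / 1.992 × 10⁻²⁴ = 3.33 × 10⁻¹⁰ m = 333 pm.

λ = 333 pm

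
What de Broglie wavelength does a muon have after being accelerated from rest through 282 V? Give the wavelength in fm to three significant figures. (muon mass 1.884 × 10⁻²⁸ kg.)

λ = 5080 fm

KE = eV = 1.602 × 10⁻¹⁹ × 282.0 = 4.518 × 10⁻¹⁷ J.
p = √(2mKE) = √(2 × 1.884 × 10⁻²⁸ × 4.518 × 10⁻¹⁷) = 1.305 × 10⁻²² kg·m/s.
λ = h/p = 6.626 × 10⁻³⁴ / 1.305 × 10⁻²² = 5.08 × 10⁻¹² m = 5080 fm.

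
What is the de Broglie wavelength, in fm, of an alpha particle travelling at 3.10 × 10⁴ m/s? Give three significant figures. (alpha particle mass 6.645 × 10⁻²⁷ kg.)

λ = 3220 fm

p = mv = 6.645 × 10⁻²⁷ × 3.10 × 10⁴ = 2.060 × 10⁻²² kg·m/s.
λ = h/p = 6.626 × 10⁻³⁴ / 2.060 × 10⁻²² = 3.22 × 10⁻¹² m = 3220 fm.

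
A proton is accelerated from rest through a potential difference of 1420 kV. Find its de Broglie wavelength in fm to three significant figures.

λ = 24.0 fm

KE = eV = 1.602 × 10⁻¹⁹ × 1.420 × 10⁶ = 2.275 × 10⁻¹³ J.
p = √(2mKE) = √(2 × 1.673 × 10⁻²⁷ × 2.275 × 10⁻¹³) = 2.759 × 10⁻²⁰ kg·m/s.
λ = h/p = 6.626 × 10⁻³⁴ / 2.759 × 10⁻²⁰ = 2.40 × 10⁻¹⁴ m = 24.0 fm.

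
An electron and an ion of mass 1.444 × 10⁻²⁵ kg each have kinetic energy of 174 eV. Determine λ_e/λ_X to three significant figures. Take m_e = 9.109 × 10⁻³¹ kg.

λ_e/λ_X = 398

At fixed KE, p = √(2mKE) so λ = h/p ∝ 1/√m.
λ_e/λ_X = √(m_X/m_e) = √(1.444 × 10⁻²⁵/9.109 × 10⁻³¹) = √(1.585 × 10⁵) = 398.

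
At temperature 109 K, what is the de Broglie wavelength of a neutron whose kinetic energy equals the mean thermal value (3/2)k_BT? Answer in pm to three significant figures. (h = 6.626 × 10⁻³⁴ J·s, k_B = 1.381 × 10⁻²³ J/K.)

λ = 241 pm

KE = (3/2)k_BT = 1.5 × 1.381 × 10⁻²³ × 109 = 2.258 × 10⁻²¹ J.
p = √(2mKE) = √(2 × 1.675 × 10⁻²⁷ × 2.258 × 10⁻²¹) = 2.750 × 10⁻²⁴ kg·m/s.
λ = h/p = 2.41 × 10⁻¹⁰ m = 241 pm.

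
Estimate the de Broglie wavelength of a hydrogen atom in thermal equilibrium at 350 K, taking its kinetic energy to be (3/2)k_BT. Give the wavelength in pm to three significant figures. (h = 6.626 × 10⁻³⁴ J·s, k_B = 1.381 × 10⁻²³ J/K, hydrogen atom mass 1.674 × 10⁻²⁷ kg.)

λ = 134 pm

KE = (3/2)k_BT = 1.5 × 1.381 × 10⁻²³ × 350 = 7.250 × 10⁻²¹ J.
p = √(2mKE) = √(2 × 1.674 × 10⁻²⁷ × 7.250 × 10⁻²¹) = 4.927 × 10⁻²⁴ kg·m/s.
λ = h/p = 1.34 × 10⁻¹⁰ m = 134 pm.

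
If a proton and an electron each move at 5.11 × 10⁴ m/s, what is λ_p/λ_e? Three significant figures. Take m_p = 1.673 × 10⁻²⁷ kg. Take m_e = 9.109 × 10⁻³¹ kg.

At fixed v, p = mv so λ = h/(mv) ∝ 1/m.
λ_p/λ_e = m_e/m_p = 9.109 × 10⁻³¹/1.673 × 10⁻²⁷ = 5.44 × 10⁻⁴.

λ_p/λ_e = 5.44 × 10⁻⁴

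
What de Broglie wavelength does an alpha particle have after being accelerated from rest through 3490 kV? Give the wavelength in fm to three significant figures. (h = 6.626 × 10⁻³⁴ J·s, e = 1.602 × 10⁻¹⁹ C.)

λ = 5.44 fm

KE = 2eV = 2 × 1.602 × 10⁻¹⁹ × 3.490 × 10⁶ = 1.118 × 10⁻¹² J.
p = √(2mKE) = √(2 × 6.645 × 10⁻²⁷ × 1.118 × 10⁻¹²) = 1.219 × 10⁻¹⁹ kg·m/s.
λ = h/p = 6.626 × 10⁻³⁴ / 1.219 × 10⁻¹⁹ = 5.44 × 10⁻¹⁵ m = 5.44 fm.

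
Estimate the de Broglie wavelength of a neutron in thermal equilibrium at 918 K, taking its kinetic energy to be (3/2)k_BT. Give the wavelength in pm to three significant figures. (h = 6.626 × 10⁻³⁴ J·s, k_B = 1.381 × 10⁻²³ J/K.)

KE = (3/2)k_BT = 1.5 × 1.381 × 10⁻²³ × 918 = 1.902 × 10⁻²⁰ J.
p = √(2mKE) = √(2 × 1.675 × 10⁻²⁷ × 1.902 × 10⁻²⁰) = 7.982 × 10⁻²⁴ kg·m/s.
λ = h/p = 8.30 × 10⁻¹¹ m = 83.0 pm.

λ = 83.0 pm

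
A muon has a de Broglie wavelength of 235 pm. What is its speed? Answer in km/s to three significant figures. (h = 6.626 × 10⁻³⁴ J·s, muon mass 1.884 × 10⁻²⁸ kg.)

p = h/λ = 6.626 × 10⁻³⁴ / 2.350 × 10⁻¹⁰ = 2.820 × 10⁻²⁴ kg·m/s.
v = p/m = 2.820 × 10⁻²⁴ / 1.884 × 10⁻²⁸ = 1.50 × 10⁴ m/s = 15.0 km/s.

v = 15.0 km/s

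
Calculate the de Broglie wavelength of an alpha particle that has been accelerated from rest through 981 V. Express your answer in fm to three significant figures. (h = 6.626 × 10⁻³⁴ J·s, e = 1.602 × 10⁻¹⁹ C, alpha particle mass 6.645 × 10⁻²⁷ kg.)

λ = 324 fm

KE = 2eV = 2 × 1.602 × 10⁻¹⁹ × 981.0 = 3.143 × 10⁻¹⁶ J.
p = √(2mKE) = √(2 × 6.645 × 10⁻²⁷ × 3.143 × 10⁻¹⁶) = 2.044 × 10⁻²¹ kg·m/s.
λ = h/p = 6.626 × 10⁻³⁴ / 2.044 × 10⁻²¹ = 3.24 × 10⁻¹³ m = 324 fm.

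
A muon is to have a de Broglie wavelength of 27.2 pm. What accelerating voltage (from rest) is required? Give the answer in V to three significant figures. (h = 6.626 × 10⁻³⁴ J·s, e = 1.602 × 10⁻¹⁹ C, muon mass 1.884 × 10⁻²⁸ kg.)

p = h/λ = 6.626 × 10⁻³⁴ / 2.720 × 10⁻¹¹ = 2.436 × 10⁻²³ kg·m/s.
KE = p²/(2m) = 1.575 × 10⁻¹⁸ J.
V = KE/e = 1.575 × 10⁻¹⁸ / (1.602 × 10⁻¹⁹) = 9.83 V.

V = 9.83 V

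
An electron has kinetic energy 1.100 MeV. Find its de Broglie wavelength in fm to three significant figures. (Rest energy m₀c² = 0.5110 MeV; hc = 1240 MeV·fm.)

λ = 812 fm

Total energy E = KE + m₀c² = 1.100 + 0.5110 = 1.6110 MeV.
(pc)² = E² − (m₀c²)² = (1.6110)² − (0.5110)² = 2.334 MeV², so pc = 1.528 MeV.
λ = hc/(pc) = 1240 MeV·fm / 1.528 MeV = 812 fm.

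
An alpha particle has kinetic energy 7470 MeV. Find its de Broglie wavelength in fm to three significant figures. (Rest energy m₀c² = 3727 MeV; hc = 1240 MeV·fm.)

λ = 0.117 fm

Total energy E = KE + m₀c² = 7470 + 3727 = 11197 MeV.
(pc)² = E² − (m₀c²)² = (11197)² − (3727)² = 1.115 × 10⁸ MeV², so pc = 1.056 × 10⁴ MeV.
λ = hc/(pc) = 1240 MeV·fm / 1.056 × 10⁴ MeV = 0.117 fm.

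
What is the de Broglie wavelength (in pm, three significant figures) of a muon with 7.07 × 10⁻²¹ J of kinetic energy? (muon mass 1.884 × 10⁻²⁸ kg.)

p = √(2mKE) = √(2 × 1.884 × 10⁻²⁸ × 7.070 × 10⁻²¹) = 1.632 × 10⁻²⁴ kg·m/s.
λ = h/p = 6.626 × 10⁻³⁴ / 1.632 × 10⁻²⁴ = 4.06 × 10⁻¹⁰ m = 406 pm.

λ = 406 pm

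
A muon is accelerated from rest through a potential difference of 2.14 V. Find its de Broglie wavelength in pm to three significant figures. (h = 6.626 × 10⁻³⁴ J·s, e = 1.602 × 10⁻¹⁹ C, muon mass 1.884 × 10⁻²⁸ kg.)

λ = 58.3 pm

KE = eV = 1.602 × 10⁻¹⁹ × 2.140 = 3.428 × 10⁻¹⁹ J.
p = √(2mKE) = √(2 × 1.884 × 10⁻²⁸ × 3.428 × 10⁻¹⁹) = 1.137 × 10⁻²³ kg·m/s.
λ = h/p = 6.626 × 10⁻³⁴ / 1.137 × 10⁻²³ = 5.83 × 10⁻¹¹ m = 58.3 pm.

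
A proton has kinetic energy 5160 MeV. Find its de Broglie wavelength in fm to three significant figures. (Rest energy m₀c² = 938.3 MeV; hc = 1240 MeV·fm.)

λ = 0.206 fm

Total energy E = KE + m₀c² = 5160 + 938.3 = 6098.3 MeV.
(pc)² = E² − (m₀c²)² = (6098.3)² − (938.3)² = 3.631 × 10⁷ MeV², so pc = 6026 MeV.
λ = hc/(pc) = 1240 MeV·fm / 6026 MeV = 0.206 fm.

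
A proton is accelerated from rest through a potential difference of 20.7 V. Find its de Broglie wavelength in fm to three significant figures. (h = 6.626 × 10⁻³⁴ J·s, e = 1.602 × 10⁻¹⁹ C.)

λ = 6290 fm

KE = eV = 1.602 × 10⁻¹⁹ × 20.70 = 3.316 × 10⁻¹⁸ J.
p = √(2mKE) = √(2 × 1.673 × 10⁻²⁷ × 3.316 × 10⁻¹⁸) = 1.053 × 10⁻²² kg·m/s.
λ = h/p = 6.626 × 10⁻³⁴ / 1.053 × 10⁻²² = 6.29 × 10⁻¹² m = 6290 fm.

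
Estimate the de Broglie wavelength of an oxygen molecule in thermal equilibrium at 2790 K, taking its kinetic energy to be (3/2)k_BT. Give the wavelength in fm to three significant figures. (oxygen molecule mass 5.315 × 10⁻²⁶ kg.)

KE = (3/2)k_BT = 1.5 × 1.381 × 10⁻²³ × 2790 = 5.779 × 10⁻²⁰ J.
p = √(2mKE) = √(2 × 5.315 × 10⁻²⁶ × 5.779 × 10⁻²⁰) = 7.838 × 10⁻²³ kg·m/s.
λ = h/p = 8.45 × 10⁻¹² m = 8450 fm.

λ = 8450 fm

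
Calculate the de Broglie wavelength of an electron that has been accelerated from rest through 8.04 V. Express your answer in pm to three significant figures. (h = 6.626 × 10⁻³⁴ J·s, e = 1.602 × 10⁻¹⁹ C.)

λ = 433 pm

KE = eV = 1.602 × 10⁻¹⁹ × 8.040 = 1.288 × 10⁻¹⁸ J.
p = √(2mKE) = √(2 × 9.109 × 10⁻³¹ × 1.288 × 10⁻¹⁸) = 1.532 × 10⁻²⁴ kg·m/s.
λ = h/p = 6.626 × 10⁻³⁴ / 1.532 × 10⁻²⁴ = 4.33 × 10⁻¹⁰ m = 433 pm.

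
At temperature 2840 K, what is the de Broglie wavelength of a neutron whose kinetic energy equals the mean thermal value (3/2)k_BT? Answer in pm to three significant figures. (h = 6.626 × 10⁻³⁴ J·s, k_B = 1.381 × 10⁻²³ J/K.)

λ = 47.2 pm

KE = (3/2)k_BT = 1.5 × 1.381 × 10⁻²³ × 2840 = 5.883 × 10⁻²⁰ J.
p = √(2mKE) = √(2 × 1.675 × 10⁻²⁷ × 5.883 × 10⁻²⁰) = 1.404 × 10⁻²³ kg·m/s.
λ = h/p = 4.72 × 10⁻¹¹ m = 47.2 pm.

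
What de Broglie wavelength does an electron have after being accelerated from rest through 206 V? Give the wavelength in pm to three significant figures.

KE = eV = 1.602 × 10⁻¹⁹ × 206.0 = 3.300 × 10⁻¹⁷ J.
p = √(2mKE) = √(2 × 9.109 × 10⁻³¹ × 3.300 × 10⁻¹⁷) = 7.754 × 10⁻²⁴ kg·m/s.
λ = h/p = 6.626 × 10⁻³⁴ / 7.754 × 10⁻²⁴ = 8.55 × 10⁻¹¹ m = 85.5 pm.

λ = 85.5 pm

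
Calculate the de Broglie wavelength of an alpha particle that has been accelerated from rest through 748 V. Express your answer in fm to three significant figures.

KE = 2eV = 2 × 1.602 × 10⁻¹⁹ × 748.0 = 2.397 × 10⁻¹⁶ J.
p = √(2mKE) = √(2 × 6.645 × 10⁻²⁷ × 2.397 × 10⁻¹⁶) = 1.785 × 10⁻²¹ kg·m/s.
λ = h/p = 6.626 × 10⁻³⁴ / 1.785 × 10⁻²¹ = 3.71 × 10⁻¹³ m = 371 fm.

λ = 371 fm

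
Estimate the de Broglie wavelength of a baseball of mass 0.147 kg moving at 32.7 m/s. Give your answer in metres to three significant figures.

p = mv = 0.147 × 32.7 = 4.807 kg·m/s.
λ = h/p = 6.626 × 10⁻³⁴ / 4.807 = 1.38 × 10⁻³⁴ m.

λ = 1.38 × 10⁻³⁴ m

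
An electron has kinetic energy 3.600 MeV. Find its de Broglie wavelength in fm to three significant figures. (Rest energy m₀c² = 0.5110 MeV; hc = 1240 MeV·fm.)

λ = 304 fm

Total energy E = KE + m₀c² = 3.600 + 0.5110 = 4.1110 MeV.
(pc)² = E² − (m₀c²)² = (4.1110)² − (0.5110)² = 16.64 MeV², so pc = 4.079 MeV.
λ = hc/(pc) = 1240 MeV·fm / 4.079 MeV = 304 fm.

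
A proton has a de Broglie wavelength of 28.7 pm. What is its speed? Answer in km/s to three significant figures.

p = h/λ = 6.626 × 10⁻³⁴ / 2.870 × 10⁻¹¹ = 2.309 × 10⁻²³ kg·m/s.
v = p/m = 2.309 × 10⁻²³ / 1.673 × 10⁻²⁷ = 1.38 × 10⁴ m/s = 13.8 km/s.

v = 13.8 km/s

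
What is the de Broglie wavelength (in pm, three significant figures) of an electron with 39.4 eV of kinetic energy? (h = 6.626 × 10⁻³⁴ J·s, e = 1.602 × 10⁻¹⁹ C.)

KE = 39.4 eV = 6.312 × 10⁻¹⁸ J.
p = √(2mKE) = √(2 × 9.109 × 10⁻³¹ × 6.312 × 10⁻¹⁸) = 3.391 × 10⁻²⁴ kg·m/s.
λ = h/p = 6.626 × 10⁻³⁴ / 3.391 × 10⁻²⁴ = 1.95 × 10⁻¹⁰ m = 195 pm.

λ = 195 pm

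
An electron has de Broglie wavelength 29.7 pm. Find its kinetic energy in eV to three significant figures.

KE = 1710 eV

p = h/λ = 6.626 × 10⁻³⁴ / 2.970 × 10⁻¹¹ = 2.231 × 10⁻²³ kg·m/s.
KE = p²/(2m) = (2.231 × 10⁻²³)² / (2 × 9.109 × 10⁻³¹) = 2.732 × 10⁻¹⁶ J = 1710 eV.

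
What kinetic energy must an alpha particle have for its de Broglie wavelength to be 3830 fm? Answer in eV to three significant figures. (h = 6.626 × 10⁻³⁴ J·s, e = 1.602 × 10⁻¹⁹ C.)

KE = 14.1 eV

p = h/λ = 6.626 × 10⁻³⁴ / 3.830 × 10⁻¹² = 1.730 × 10⁻²² kg·m/s.
KE = p²/(2m) = (1.730 × 10⁻²²)² / (2 × 6.645 × 10⁻²⁷) = 2.252 × 10⁻¹⁸ J = 14.1 eV.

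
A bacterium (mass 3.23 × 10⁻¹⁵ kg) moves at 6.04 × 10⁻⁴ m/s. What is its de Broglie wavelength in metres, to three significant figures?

λ = 3.40 × 10⁻¹⁶ m

p = mv = 3.23 × 10⁻¹⁵ × 6.04 × 10⁻⁴ = 1.951 × 10⁻¹⁸ kg·m/s.
λ = h/p = 6.626 × 10⁻³⁴ / 1.951 × 10⁻¹⁸ = 3.40 × 10⁻¹⁶ m.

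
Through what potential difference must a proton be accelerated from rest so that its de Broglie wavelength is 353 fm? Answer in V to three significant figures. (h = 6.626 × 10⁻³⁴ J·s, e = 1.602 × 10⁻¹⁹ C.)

p = h/λ = 6.626 × 10⁻³⁴ / 3.530 × 10⁻¹³ = 1.877 × 10⁻²¹ kg·m/s.
KE = p²/(2m) = 1.053 × 10⁻¹⁵ J.
V = KE/e = 1.053 × 10⁻¹⁵ / (1.602 × 10⁻¹⁹) = 6570 V.

V = 6570 V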